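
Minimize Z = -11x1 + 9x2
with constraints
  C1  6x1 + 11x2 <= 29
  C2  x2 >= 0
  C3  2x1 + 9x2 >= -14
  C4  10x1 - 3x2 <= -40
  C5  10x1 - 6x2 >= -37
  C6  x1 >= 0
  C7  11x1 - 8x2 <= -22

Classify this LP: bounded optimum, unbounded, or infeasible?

infeasible

The boundaries x1 = 0 and 11x1 - 8x2 = -22 meet at (0, 11/4), but that point violates 6x1 + 11x2 ≤ 29. Every candidate vertex is excluded by some other constraint, so the feasible region is empty.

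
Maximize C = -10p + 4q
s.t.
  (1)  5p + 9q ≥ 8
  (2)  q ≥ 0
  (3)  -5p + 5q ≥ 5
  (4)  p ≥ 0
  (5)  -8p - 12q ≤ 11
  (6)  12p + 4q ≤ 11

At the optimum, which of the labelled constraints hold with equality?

Extreme points and C = -10p + 4q:
  (0, 1) → C = 4
  (7/16, 23/16) → C = 11/8
  (0, 11/4) → C = 11

The maximum is at (0, 11/4). Substituting into each constraint, equality holds for (4) and (6); the remaining constraints have slack.

(4) and (6)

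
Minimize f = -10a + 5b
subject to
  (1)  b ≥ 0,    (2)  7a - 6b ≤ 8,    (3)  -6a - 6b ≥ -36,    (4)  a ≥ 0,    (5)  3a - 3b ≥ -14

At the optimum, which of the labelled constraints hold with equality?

Extreme points and f = -10a + 5b:
  (8/7, 0) → f = -80/7
  (0, 0) → f = 0
  (44/13, 34/13) → f = -270/13
  (2/3, 16/3) → f = 20
  (0, 14/3) → f = 70/3

The minimum is at (44/13, 34/13). Substituting into each constraint, equality holds for (2) and (3); the remaining constraints have slack.

(2) and (3)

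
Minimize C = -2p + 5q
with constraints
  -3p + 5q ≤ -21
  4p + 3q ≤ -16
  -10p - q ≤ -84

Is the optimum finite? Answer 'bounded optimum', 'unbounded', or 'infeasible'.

From the feasible point (134/13, -248/13), moving in the direction (3, -4) keeps every constraint satisfied while C decreases without bound.

unbounded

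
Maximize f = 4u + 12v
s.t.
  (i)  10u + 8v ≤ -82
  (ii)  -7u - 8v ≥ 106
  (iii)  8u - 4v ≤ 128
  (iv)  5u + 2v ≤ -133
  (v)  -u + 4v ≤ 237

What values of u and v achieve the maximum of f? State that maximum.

u = -580/9, v = 1553/36, maximum f = 2339/9

Feasible corners and f = 4u + 12v:
  (-426/13, 401/26) → f = 54
  (-580/9, 1553/36) → f = 2339/9
  (-23/3, -142/3) → f = -1796/3
The feasible region is unbounded (it extends along (-4, -1), (-1, -2)), but f strictly decreases along every unbounded feasible direction, so there is no improving ray and the maximum is attained at a vertex.

The optimum lies where -7u - 8v = 106 and -u + 4v = 237.
Solving simultaneously gives u = -580/9, v = 1553/36.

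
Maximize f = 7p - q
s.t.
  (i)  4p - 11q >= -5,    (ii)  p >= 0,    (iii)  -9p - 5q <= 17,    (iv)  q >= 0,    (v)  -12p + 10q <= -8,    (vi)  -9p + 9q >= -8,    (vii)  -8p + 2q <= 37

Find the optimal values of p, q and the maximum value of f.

At the optimal vertex, 4p - 11q = -5 and -9p + 9q = -8.
Solving simultaneously gives p = 19/9, q = 11/9.

p = 19/9, q = 11/9, maximum f = 122/9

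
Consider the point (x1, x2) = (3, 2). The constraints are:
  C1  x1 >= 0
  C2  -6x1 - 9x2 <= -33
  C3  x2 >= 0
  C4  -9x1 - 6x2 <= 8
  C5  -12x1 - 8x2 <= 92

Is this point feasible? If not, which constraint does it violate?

feasible

C1: 3 ≥ 0 ✓
C2: -36 ≤ -33 ✓
C3: 2 ≥ 0 ✓
C4: -39 ≤ 8 ✓
C5: -52 ≤ 92 ✓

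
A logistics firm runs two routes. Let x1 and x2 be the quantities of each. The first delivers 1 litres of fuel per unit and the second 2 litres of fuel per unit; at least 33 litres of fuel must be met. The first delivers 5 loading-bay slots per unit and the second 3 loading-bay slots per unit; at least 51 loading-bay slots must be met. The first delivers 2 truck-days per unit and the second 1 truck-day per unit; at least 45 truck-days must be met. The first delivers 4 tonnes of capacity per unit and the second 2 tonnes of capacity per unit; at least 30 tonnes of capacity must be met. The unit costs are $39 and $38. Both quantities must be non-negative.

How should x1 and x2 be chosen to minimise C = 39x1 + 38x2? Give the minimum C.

x1 = 19, x2 = 7, minimum C = 1007

Corner points and C = 39x1 + 38x2:
  (0, 45) → C = 1710
  (33, 0) → C = 1287
  (19, 7) → C = 1007
The feasible region is unbounded (it extends along (0, 1), (1, 0)), but C strictly increases along every unbounded feasible direction, so there is no improving ray and the minimum is attained at a vertex.

The optimum lies where x1 + 2x2 = 33 and 2x1 + x2 = 45.
Solving simultaneously gives x1 = 19, x2 = 7.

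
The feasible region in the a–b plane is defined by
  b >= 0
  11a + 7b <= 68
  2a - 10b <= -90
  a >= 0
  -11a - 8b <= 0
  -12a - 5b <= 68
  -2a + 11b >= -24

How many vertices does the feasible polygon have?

3

Of the 21 pairwise boundary intersections, those satisfying every inequality are:
  (25/62, 563/62)
  (0, 68/7)
  (0, 9)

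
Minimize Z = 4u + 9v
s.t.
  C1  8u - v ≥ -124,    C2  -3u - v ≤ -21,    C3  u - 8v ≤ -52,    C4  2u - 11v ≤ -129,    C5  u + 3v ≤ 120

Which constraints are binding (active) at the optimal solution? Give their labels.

C2 and C4

Feasible corners and Z = 4u + 9v:
  (102/35, 429/35) → Z = 4269/35
  (-57/8, 339/8) → Z = 2823/8
  (933/17, 369/17) → Z = 7053/17

The minimum is at (102/35, 429/35). Substituting into each constraint, equality holds for C2 and C4; the remaining constraints have slack.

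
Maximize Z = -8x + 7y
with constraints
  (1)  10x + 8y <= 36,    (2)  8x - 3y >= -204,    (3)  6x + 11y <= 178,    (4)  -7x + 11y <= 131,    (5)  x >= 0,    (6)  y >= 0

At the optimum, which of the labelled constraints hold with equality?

Corner points and Z = -8x + 7y:
  (0, 9/2) → Z = 63/2
  (18/5, 0) → Z = -144/5
  (0, 0) → Z = 0

The maximum is at (0, 9/2). Substituting into each constraint, equality holds for (1) and (5); the remaining constraints have slack.

(1) and (5)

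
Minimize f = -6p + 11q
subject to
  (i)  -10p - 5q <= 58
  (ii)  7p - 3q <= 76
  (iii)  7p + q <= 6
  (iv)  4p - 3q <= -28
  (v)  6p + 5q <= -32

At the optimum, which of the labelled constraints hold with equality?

Vertices and f = -6p + 11q:
  (-157/25, 24/25) → f = 1206/25
  (-13/2, 7/5) → f = 272/5
  (-118/19, 20/19) → f = 928/19

The minimum is at (-157/25, 24/25). Substituting into each constraint, equality holds for (i) and (iv); the remaining constraints have slack.

(i) and (iv)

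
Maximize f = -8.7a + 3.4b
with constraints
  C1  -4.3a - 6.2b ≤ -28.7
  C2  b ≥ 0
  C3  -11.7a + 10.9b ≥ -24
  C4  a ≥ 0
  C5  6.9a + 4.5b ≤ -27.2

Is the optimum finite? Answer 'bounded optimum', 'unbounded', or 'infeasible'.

infeasible

The boundaries -4.3a - 6.2b = -28.7 and -11.7a + 10.9b = -24 meet at (46163/11941, 23259/11941), but that point violates 6.9a + 4.5b ≤ -27.2. Every candidate vertex is excluded by some other constraint, so the feasible region is empty.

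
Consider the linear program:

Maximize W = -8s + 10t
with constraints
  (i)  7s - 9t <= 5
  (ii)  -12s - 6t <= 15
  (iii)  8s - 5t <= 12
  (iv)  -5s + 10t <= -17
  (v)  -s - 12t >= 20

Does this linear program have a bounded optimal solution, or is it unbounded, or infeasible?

The boundaries 7s - 9t = 5 and -5s + 10t = -17 meet at (-103/25, -94/25), but that point violates -12s - 6t ≤ 15. Every candidate vertex is excluded by some other constraint, so the feasible region is empty.

infeasible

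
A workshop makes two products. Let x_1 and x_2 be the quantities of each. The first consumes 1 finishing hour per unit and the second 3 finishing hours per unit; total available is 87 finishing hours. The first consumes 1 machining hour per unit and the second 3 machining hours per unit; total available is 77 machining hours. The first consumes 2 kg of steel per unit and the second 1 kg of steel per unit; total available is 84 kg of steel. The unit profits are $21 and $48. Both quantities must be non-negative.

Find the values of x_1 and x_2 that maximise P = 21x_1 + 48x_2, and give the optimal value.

Vertices and P = 21x_1 + 48x_2:
  (0, 0) → P = 0
  (0, 77/3) → P = 1232
  (42, 0) → P = 882
  (35, 14) → P = 1407

The optimum lies where x_1 + 3x_2 = 77 and 2x_1 + x_2 = 84.
Solving simultaneously gives x_1 = 35, x_2 = 14.

x_1 = 35, x_2 = 14, maximum P = 1407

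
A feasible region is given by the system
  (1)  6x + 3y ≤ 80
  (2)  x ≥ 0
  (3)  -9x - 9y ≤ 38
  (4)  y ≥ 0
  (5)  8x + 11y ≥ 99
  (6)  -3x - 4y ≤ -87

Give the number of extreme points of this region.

3

Intersecting each pair of boundary lines and keeping only the points that satisfy every inequality leaves:
  (0, 80/3)
  (59/15, 94/5)
  (0, 87/4)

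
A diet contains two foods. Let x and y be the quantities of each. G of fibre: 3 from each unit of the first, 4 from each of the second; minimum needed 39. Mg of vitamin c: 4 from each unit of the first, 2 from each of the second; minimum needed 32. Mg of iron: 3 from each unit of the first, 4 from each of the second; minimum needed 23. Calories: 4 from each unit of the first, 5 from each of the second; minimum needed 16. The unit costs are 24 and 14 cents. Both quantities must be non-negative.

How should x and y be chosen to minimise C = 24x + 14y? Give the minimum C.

Feasible corners and C = 24x + 14y:
  (0, 16) → C = 224
  (13, 0) → C = 312
  (5, 6) → C = 204
The feasible region is unbounded (it extends along (0, 1), (1, 0)), but C strictly increases along every unbounded feasible direction, so there is no improving ray and the minimum is attained at a vertex.

The optimum lies where 3x + 4y = 39 and 4x + 2y = 32.
Solving simultaneously gives x = 5, y = 6.

x = 5, y = 6, minimum C = 204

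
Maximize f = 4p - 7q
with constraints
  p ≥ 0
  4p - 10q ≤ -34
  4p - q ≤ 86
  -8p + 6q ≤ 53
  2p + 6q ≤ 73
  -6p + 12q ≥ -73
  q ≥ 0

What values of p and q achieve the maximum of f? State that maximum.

p = 263/22, q = 90/11, maximum f = -104/11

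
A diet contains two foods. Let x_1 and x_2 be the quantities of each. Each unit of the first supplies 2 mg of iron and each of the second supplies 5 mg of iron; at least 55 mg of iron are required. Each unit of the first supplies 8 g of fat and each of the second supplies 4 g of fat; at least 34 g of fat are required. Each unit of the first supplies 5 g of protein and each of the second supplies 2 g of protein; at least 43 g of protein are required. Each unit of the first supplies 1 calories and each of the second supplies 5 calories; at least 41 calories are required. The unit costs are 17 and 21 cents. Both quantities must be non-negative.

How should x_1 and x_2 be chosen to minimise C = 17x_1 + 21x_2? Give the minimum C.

x_1 = 5, x_2 = 9, minimum C = 274

Corner points and C = 17x_1 + 21x_2:
  (0, 43/2) → C = 903/2
  (41, 0) → C = 697
  (5, 9) → C = 274
  (14, 27/5) → C = 1757/5
The feasible region is unbounded (it extends along (0, 1), (1, 0)), but C strictly increases along every unbounded feasible direction, so there is no improving ray and the minimum is attained at a vertex.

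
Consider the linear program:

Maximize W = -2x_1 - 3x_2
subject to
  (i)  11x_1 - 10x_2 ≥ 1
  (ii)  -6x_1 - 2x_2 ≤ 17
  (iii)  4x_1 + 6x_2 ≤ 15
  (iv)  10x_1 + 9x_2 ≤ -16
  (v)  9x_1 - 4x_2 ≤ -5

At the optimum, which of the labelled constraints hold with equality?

Feasible corners and W = -2x_1 - 3x_2:
  (-84/41, -193/82) → W = 915/82
  (-27/23, -32/23) → W = 150/23
  (-13/7, -41/14) → W = 25/2

The maximum is at (-13/7, -41/14). Substituting into each constraint, equality holds for (ii) and (v); the remaining constraints have slack.

(ii) and (v)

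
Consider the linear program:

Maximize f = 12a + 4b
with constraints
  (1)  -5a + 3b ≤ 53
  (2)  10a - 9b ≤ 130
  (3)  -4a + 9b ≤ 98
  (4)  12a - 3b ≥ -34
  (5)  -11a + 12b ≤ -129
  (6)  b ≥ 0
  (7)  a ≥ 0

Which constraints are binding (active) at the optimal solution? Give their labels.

Corner points and f = 12a + 4b:
  (19, 20/3) → f = 764/3
  (13, 0) → f = 156
  (129/11, 0) → f = 1548/11

The maximum is at (19, 20/3). Substituting into each constraint, equality holds for (2) and (5); the remaining constraints have slack.

(2) and (5)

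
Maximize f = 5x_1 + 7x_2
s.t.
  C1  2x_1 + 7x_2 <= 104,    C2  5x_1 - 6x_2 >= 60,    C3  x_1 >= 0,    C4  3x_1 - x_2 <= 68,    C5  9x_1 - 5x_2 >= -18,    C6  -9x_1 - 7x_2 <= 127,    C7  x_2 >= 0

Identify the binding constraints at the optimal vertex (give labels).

C1 and C4

Feasible corners and f = 5x_1 + 7x_2:
  (1044/47, 400/47) → f = 8020/47
  (580/23, 176/23) → f = 4132/23
  (12, 0) → f = 60
  (68/3, 0) → f = 340/3

The maximum is at (580/23, 176/23). Substituting into each constraint, equality holds for C1 and C4; the remaining constraints have slack.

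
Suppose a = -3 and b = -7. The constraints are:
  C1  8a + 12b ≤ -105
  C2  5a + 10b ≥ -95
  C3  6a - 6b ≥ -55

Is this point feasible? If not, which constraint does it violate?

feasible

C1: -108 ≤ -105 ✓
C2: -85 ≥ -95 ✓
C3: 24 ≥ -55 ✓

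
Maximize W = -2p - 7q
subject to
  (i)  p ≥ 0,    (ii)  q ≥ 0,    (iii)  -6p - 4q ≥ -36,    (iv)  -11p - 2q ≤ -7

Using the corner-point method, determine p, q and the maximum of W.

p = 7/11, q = 0, maximum W = -14/11

Feasible corners and W = -2p - 7q:
  (0, 9) → W = -63
  (0, 7/2) → W = -49/2
  (6, 0) → W = -12
  (7/11, 0) → W = -14/11

At the optimal vertex, q = 0 and -11p - 2q = -7.
Solving simultaneously gives p = 7/11, q = 0.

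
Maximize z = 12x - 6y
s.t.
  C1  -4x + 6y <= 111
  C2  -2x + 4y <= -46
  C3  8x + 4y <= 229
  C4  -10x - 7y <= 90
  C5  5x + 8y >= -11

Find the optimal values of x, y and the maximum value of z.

x = 469/11, y = -1233/44, maximum z = 14955/22

Corner points and z = 12x - 6y:
  (55/2, 9/4) → z = 633/2
  (9, -7) → z = 150
  (469/11, -1233/44) → z = 14955/22

The optimum lies where 8x + 4y = 229 and 5x + 8y = -11.
Solving simultaneously gives x = 469/11, y = -1233/44.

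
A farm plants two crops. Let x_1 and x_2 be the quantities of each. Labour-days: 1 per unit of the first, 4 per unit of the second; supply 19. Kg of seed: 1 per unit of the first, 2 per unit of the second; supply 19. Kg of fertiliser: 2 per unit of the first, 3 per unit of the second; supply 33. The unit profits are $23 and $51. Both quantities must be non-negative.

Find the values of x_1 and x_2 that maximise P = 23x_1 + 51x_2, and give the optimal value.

x_1 = 15, x_2 = 1, maximum P = 396

Feasible corners and P = 23x_1 + 51x_2:
  (0, 0) → P = 0
  (0, 19/4) → P = 969/4
  (33/2, 0) → P = 759/2
  (15, 1) → P = 396

At the optimal vertex, x_1 + 4x_2 = 19 and 2x_1 + 3x_2 = 33.
Solving simultaneously gives x_1 = 15, x_2 = 1.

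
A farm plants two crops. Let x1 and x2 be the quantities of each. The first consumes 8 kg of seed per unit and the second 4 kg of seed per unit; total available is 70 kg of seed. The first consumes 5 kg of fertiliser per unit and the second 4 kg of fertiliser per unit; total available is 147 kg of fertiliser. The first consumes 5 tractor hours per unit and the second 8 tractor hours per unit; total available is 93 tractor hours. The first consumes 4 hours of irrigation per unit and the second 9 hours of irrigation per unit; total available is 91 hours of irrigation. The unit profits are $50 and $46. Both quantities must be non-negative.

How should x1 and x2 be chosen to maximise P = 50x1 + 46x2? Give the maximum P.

x1 = 19/4, x2 = 8, maximum P = 1211/2

Feasible corners and P = 50x1 + 46x2:
  (0, 0) → P = 0
  (0, 91/9) → P = 4186/9
  (35/4, 0) → P = 875/2
  (19/4, 8) → P = 1211/2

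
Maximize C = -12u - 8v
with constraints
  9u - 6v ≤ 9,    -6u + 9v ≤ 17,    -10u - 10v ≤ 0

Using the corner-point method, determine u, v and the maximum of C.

u = -17/15, v = 17/15, maximum C = 68/15

Feasible corners and C = -12u - 8v:
  (61/15, 23/5) → C = -428/5
  (3/5, -3/5) → C = -12/5
  (-17/15, 17/15) → C = 68/15

The optimum lies where -6u + 9v = 17 and -10u - 10v = 0.
Solving simultaneously gives u = -17/15, v = 17/15.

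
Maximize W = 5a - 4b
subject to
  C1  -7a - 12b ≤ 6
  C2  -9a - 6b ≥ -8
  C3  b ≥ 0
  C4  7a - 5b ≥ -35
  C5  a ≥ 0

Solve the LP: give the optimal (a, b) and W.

a = 8/9, b = 0, maximum W = 40/9

Vertices and W = 5a - 4b:
  (8/9, 0) → W = 40/9
  (0, 4/3) → W = -16/3
  (0, 0) → W = 0

The binding constraints are -9a - 6b = -8 and b = 0.
Solving simultaneously gives a = 8/9, b = 0.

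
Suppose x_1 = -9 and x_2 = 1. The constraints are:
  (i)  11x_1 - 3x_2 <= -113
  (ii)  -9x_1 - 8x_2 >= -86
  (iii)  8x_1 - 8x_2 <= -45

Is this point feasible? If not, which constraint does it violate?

Constraint (i): 11x_1 - 3x_2 = -102, which is not ≤ -113. All other constraints are satisfied.

not feasible — violates (i)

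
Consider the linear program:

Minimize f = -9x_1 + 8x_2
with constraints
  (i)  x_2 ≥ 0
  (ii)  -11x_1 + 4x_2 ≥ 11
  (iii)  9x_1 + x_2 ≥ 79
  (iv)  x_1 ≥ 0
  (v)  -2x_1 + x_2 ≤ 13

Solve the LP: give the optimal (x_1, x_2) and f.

x_1 = 305/47, x_2 = 968/47, minimum f = 4999/47

Corner points and f = -9x_1 + 8x_2:
  (305/47, 968/47) → f = 4999/47
  (41/3, 121/3) → f = 599/3
  (6, 25) → f = 146

At the optimal vertex, -11x_1 + 4x_2 = 11 and 9x_1 + x_2 = 79.
Solving simultaneously gives x_1 = 305/47, x_2 = 968/47.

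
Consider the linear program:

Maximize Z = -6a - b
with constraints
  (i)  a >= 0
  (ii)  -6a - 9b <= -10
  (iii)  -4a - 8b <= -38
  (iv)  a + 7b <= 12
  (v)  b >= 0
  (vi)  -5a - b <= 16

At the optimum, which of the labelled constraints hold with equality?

Corner points and Z = -6a - b:
  (17/2, 1/2) → Z = -103/2
  (19/2, 0) → Z = -57
  (12, 0) → Z = -72

The maximum is at (17/2, 1/2). Substituting into each constraint, equality holds for (iii) and (iv); the remaining constraints have slack.

(iii) and (iv)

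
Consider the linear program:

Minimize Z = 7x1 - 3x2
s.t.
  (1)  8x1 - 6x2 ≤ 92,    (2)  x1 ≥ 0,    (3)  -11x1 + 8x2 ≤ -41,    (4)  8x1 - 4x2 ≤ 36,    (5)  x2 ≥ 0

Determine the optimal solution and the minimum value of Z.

x1 = 41/11, x2 = 0, minimum Z = 287/11

Vertices and Z = 7x1 - 3x2:
  (31/5, 17/5) → Z = 166/5
  (41/11, 0) → Z = 287/11
  (9/2, 0) → Z = 63/2

The optimum lies where -11x1 + 8x2 = -41 and x2 = 0.
Solving simultaneously gives x1 = 41/11, x2 = 0.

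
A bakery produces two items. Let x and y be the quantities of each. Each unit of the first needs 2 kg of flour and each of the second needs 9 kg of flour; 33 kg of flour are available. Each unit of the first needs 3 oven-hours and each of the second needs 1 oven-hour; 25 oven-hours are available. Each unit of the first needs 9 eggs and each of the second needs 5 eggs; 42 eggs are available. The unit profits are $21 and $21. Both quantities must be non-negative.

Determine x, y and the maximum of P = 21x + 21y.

x = 3, y = 3, maximum P = 126

At the optimal vertex, 2x + 9y = 33 and 9x + 5y = 42.
Solving simultaneously gives x = 3, y = 3.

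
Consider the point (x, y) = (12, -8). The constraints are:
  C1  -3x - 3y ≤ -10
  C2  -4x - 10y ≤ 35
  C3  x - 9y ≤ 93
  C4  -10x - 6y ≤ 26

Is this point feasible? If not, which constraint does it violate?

feasible

C1: -12 ≤ -10 ✓
C2: 32 ≤ 35 ✓
C3: 84 ≤ 93 ✓
C4: -72 ≤ 26 ✓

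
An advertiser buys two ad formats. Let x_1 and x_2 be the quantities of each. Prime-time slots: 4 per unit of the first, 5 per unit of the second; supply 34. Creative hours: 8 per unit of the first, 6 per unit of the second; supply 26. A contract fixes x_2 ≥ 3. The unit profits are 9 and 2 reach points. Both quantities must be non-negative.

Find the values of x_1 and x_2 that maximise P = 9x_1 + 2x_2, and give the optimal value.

Extreme points and P = 9x_1 + 2x_2:
  (0, 13/3) → P = 26/3
  (0, 3) → P = 6
  (1, 3) → P = 15

x_1 = 1, x_2 = 3, maximum P = 15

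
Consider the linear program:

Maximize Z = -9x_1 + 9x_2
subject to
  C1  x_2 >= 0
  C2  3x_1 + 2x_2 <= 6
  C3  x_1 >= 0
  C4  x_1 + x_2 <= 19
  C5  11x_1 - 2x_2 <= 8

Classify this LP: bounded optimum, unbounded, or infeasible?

bounded optimum

Corner points and Z = -9x_1 + 9x_2:
  (0, 0) → Z = 0
  (8/11, 0) → Z = -72/11
  (0, 3) → Z = 27
  (1, 3/2) → Z = 9/2
The feasible region has finitely many vertices and no improving ray; the maximum is 27 at (0, 3).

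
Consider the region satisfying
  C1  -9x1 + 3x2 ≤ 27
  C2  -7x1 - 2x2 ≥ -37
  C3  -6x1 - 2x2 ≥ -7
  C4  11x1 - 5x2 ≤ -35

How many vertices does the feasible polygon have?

Of the 6 pairwise boundary intersections, those satisfying every inequality are:
  (-11/12, 25/4)
  (-5/2, 3/2)
  (-35/52, 287/52)

3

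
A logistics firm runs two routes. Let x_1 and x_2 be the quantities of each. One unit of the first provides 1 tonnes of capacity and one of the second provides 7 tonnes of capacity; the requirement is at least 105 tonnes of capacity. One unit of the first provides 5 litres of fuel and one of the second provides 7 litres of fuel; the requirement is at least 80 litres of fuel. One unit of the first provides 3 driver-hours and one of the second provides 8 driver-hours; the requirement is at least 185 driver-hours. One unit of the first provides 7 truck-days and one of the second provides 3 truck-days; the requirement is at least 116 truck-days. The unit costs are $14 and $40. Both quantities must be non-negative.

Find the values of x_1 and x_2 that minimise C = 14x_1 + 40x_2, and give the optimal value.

x_1 = 35, x_2 = 10, minimum C = 890

Extreme points and C = 14x_1 + 40x_2:
  (0, 116/3) → C = 4640/3
  (105, 0) → C = 1470
  (35, 10) → C = 890
  (373/47, 947/47) → C = 43102/47
The feasible region is unbounded (it extends along (0, 1), (1, 0)), but C strictly increases along every unbounded feasible direction, so there is no improving ray and the minimum is attained at a vertex.

The optimum lies where x_1 + 7x_2 = 105 and 3x_1 + 8x_2 = 185.
Solving simultaneously gives x_1 = 35, x_2 = 10.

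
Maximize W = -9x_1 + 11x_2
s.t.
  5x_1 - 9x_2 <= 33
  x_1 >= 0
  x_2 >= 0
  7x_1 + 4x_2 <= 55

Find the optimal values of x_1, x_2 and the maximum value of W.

At the optimal vertex, x_1 = 0 and 7x_1 + 4x_2 = 55.
Solving simultaneously gives x_1 = 0, x_2 = 55/4.

x_1 = 0, x_2 = 55/4, maximum W = 605/4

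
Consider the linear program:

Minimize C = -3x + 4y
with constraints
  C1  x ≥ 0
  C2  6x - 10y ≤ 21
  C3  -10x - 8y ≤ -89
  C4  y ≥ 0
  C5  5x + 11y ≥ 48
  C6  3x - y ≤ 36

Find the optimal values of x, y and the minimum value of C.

Corner points and C = -3x + 4y:
  (0, 89/8) → C = 89/2
  (529/74, 81/37) → C = -939/74
  (113/8, 51/8) → C = -135/8
The feasible region is unbounded (it extends along (0, 1), (1, 3)), but C strictly increases along every unbounded feasible direction, so there is no improving ray and the minimum is attained at a vertex.

The optimum lies where 6x - 10y = 21 and 3x - y = 36.
Solving simultaneously gives x = 113/8, y = 51/8.

x = 113/8, y = 51/8, minimum C = -135/8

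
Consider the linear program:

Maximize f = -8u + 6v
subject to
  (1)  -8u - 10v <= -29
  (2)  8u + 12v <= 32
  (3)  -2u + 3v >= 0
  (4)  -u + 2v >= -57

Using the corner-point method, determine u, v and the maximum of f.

Feasible corners and f = -8u + 6v:
  (7/4, 3/2) → f = -5
  (87/44, 29/22) → f = -87/11
  (2, 4/3) → f = -8

The binding constraints are -8u - 10v = -29 and 8u + 12v = 32.
Solving simultaneously gives u = 7/4, v = 3/2.

u = 7/4, v = 3/2, maximum f = -5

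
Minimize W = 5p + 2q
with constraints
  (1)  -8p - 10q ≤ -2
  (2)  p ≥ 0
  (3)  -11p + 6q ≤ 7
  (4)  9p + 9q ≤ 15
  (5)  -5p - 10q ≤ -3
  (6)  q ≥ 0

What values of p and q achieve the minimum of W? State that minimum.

p = 0, q = 3/10, minimum W = 3/5

The optimum lies where p = 0 and -5p - 10q = -3.
Solving simultaneously gives p = 0, q = 3/10.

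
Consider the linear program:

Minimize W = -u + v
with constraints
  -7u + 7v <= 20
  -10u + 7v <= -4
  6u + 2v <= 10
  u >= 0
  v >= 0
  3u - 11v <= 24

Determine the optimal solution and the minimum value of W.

u = 5/3, v = 0, minimum W = -5/3

Extreme points and W = -u + v:
  (39/31, 38/31) → W = -1/31
  (2/5, 0) → W = -2/5
  (5/3, 0) → W = -5/3

The optimum lies where 6u + 2v = 10 and v = 0.
Solving simultaneously gives u = 5/3, v = 0.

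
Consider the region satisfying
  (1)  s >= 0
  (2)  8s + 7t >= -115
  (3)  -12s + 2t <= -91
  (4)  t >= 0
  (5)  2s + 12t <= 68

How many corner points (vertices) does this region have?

Intersecting each pair of boundary lines and keeping only the points that satisfy every inequality leaves:
  (91/12, 0)
  (307/37, 317/74)
  (34, 0)

3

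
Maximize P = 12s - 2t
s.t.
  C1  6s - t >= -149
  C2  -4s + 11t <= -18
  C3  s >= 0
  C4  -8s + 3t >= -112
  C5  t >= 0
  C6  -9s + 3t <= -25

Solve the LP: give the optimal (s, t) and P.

s = 31/2, t = 4, maximum P = 178

Corner points and P = 12s - 2t:
  (31/2, 4) → P = 178
  (9/2, 0) → P = 54
  (14, 0) → P = 168

The optimum lies where -4s + 11t = -18 and -8s + 3t = -112.
Solving simultaneously gives s = 31/2, t = 4.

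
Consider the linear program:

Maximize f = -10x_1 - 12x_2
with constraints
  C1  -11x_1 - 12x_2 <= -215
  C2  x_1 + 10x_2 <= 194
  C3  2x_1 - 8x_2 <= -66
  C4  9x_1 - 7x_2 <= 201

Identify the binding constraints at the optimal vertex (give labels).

Corner points and f = -10x_1 - 12x_2:
  (-89/49, 1919/98) → f = -10624/49
  (58/7, 289/28) → f = -1447/7
  (223/7, 227/14) → f = -3592/7

The maximum is at (58/7, 289/28). Substituting into each constraint, equality holds for C1 and C3; the remaining constraints have slack.

C1 and C3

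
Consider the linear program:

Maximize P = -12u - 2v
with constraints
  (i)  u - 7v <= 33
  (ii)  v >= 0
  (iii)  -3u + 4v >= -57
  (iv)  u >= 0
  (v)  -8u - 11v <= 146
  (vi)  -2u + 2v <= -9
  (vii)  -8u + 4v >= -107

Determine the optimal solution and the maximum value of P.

Vertices and P = -12u - 2v:
  (9/2, 0) → P = -54
  (107/8, 0) → P = -321/2
  (89/4, 71/4) → P = -605/2

u = 9/2, v = 0, maximum P = -54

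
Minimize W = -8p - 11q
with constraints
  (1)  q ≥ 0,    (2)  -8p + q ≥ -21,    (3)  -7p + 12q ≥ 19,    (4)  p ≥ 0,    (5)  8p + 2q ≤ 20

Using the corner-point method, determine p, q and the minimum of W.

p = 0, q = 10, minimum W = -110

Feasible corners and W = -8p - 11q:
  (0, 19/12) → W = -209/12
  (101/55, 146/55) → W = -2414/55
  (0, 10) → W = -110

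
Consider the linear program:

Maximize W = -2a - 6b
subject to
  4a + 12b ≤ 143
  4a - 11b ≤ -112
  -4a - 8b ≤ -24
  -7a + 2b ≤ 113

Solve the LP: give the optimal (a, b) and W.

a = -158/19, b = 136/19, maximum W = -500/19

Corner points and W = -2a - 6b:
  (229/92, 255/23) → W = -143/2
  (-535/46, 1453/92) → W = -143/2
  (-158/19, 136/19) → W = -500/19
  (-107/8, 155/16) → W = -251/8

The binding constraints are 4a - 11b = -112 and -4a - 8b = -24.
Solving simultaneously gives a = -158/19, b = 136/19.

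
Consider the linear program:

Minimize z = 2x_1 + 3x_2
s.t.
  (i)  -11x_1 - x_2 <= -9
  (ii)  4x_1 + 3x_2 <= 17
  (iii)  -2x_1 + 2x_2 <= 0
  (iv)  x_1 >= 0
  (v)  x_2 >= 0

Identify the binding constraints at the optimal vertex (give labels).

(i) and (v)

Feasible corners and z = 2x_1 + 3x_2:
  (3/4, 3/4) → z = 15/4
  (9/11, 0) → z = 18/11
  (17/7, 17/7) → z = 85/7
  (17/4, 0) → z = 17/2

The minimum is at (9/11, 0). Substituting into each constraint, equality holds for (i) and (v); the remaining constraints have slack.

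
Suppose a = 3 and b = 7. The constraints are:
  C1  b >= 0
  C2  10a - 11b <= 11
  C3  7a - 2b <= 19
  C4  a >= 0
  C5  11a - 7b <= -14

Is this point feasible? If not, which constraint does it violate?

feasible

C1: 7 ≥ 0 ✓
C2: -47 ≤ 11 ✓
C3: 7 ≤ 19 ✓
C4: 3 ≥ 0 ✓
C5: -16 ≤ -14 ✓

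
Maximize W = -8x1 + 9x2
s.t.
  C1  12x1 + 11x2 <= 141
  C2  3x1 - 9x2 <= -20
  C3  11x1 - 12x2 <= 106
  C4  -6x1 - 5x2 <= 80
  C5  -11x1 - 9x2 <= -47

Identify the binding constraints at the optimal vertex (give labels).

Corner points and W = -8x1 + 9x2:
  (1049/141, 221/47) → W = -2425/141
  (-752/13, 987/13) → W = 14899/13
  (27/14, 361/126) → W = 145/14

The maximum is at (-752/13, 987/13). Substituting into each constraint, equality holds for C1 and C5; the remaining constraints have slack.

C1 and C5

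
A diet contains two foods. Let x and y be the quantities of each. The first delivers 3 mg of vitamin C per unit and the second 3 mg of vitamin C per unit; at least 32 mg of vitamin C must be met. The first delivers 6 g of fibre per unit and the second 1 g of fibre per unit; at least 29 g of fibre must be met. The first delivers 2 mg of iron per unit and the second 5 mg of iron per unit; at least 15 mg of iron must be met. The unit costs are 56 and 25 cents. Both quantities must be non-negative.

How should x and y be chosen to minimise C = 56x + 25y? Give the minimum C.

Corner points and C = 56x + 25y:
  (0, 29) → C = 725
  (32/3, 0) → C = 1792/3
  (11/3, 7) → C = 1141/3
The feasible region is unbounded (it extends along (0, 1), (1, 0)), but C strictly increases along every unbounded feasible direction, so there is no improving ray and the minimum is attained at a vertex.

The binding constraints are 3x + 3y = 32 and 6x + y = 29.
Solving simultaneously gives x = 11/3, y = 7.

x = 11/3, y = 7, minimum C = 1141/3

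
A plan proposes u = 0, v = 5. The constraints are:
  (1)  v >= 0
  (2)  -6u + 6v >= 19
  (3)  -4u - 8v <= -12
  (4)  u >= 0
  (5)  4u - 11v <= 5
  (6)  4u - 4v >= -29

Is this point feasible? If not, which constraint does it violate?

(1): 5 ≥ 0 ✓
(2): 30 ≥ 19 ✓
(3): -40 ≤ -12 ✓
(4): 0 ≥ 0 ✓
(5): -55 ≤ 5 ✓
(6): -20 ≥ -29 ✓

feasible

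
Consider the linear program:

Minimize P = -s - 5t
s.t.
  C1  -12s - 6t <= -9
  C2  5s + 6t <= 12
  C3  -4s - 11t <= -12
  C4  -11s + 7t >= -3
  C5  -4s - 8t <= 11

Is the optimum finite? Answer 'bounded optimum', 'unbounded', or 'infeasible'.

bounded optimum

Vertices and P = -s - 5t:
  (-3/7, 33/14) → P = -159/14
  (1/4, 1) → P = -21/4
  (102/101, 117/101) → P = -687/101
  (117/149, 120/149) → P = -717/149
The feasible region has finitely many vertices and no improving ray; the minimum is -159/14 at (-3/7, 33/14).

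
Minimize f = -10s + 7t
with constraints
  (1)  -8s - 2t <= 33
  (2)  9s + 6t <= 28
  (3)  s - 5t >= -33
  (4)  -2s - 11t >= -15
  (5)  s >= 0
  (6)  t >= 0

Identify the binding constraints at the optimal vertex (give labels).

(2) and (6)

Feasible corners and f = -10s + 7t:
  (218/87, 79/87) → f = -1627/87
  (28/9, 0) → f = -280/9
  (0, 15/11) → f = 105/11
  (0, 0) → f = 0

The minimum is at (28/9, 0). Substituting into each constraint, equality holds for (2) and (6); the remaining constraints have slack.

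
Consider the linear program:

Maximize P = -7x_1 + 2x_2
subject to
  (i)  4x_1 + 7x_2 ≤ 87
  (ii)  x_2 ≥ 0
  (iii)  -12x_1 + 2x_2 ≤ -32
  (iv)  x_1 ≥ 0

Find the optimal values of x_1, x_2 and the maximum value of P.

x_1 = 199/46, x_2 = 229/23, maximum P = -477/46

Extreme points and P = -7x_1 + 2x_2:
  (87/4, 0) → P = -609/4
  (199/46, 229/23) → P = -477/46
  (8/3, 0) → P = -56/3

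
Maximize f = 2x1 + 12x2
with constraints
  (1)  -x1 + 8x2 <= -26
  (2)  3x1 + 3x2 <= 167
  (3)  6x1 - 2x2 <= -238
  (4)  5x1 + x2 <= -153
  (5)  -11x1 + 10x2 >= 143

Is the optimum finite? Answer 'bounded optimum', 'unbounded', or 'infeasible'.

bounded optimum

Extreme points and f = 2x1 + 12x2:
  (-978/23, -197/23) → f = -4320/23
  (-1047/19, -880/19) → f = -666
The feasible region has finitely many vertices and no improving ray; the maximum is -4320/23 at (-978/23, -197/23).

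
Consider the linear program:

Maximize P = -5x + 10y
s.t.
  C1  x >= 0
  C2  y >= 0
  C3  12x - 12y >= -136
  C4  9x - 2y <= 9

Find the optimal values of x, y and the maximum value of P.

Vertices and P = -5x + 10y:
  (0, 0) → P = 0
  (0, 34/3) → P = 340/3
  (1, 0) → P = -5
  (95/21, 111/7) → P = 2855/21

At the optimal vertex, 12x - 12y = -136 and 9x - 2y = 9.
Solving simultaneously gives x = 95/21, y = 111/7.

x = 95/21, y = 111/7, maximum P = 2855/21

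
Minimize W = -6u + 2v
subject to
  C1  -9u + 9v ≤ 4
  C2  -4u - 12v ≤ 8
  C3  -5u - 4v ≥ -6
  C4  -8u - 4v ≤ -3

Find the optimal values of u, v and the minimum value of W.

Extreme points and W = -6u + 2v:
  (38/81, 74/81) → W = -80/81
  (11/108, 59/108) → W = 13/27
  (26/11, -16/11) → W = -188/11
  (17/20, -19/20) → W = -7

The binding constraints are -4u - 12v = 8 and -5u - 4v = -6.
Solving simultaneously gives u = 26/11, v = -16/11.

u = 26/11, v = -16/11, minimum W = -188/11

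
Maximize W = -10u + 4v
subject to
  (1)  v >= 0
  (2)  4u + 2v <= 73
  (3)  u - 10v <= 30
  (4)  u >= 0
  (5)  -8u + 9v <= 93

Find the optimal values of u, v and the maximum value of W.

u = 0, v = 31/3, maximum W = 124/3

Vertices and W = -10u + 4v:
  (73/4, 0) → W = -365/2
  (0, 0) → W = 0
  (471/52, 239/13) → W = -443/26
  (0, 31/3) → W = 124/3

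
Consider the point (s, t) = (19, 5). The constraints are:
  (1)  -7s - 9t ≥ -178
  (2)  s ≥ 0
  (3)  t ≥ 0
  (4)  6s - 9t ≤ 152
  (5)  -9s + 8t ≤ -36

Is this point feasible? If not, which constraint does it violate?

(1): -178 ≥ -178 ✓
(2): 19 ≥ 0 ✓
(3): 5 ≥ 0 ✓
(4): 69 ≤ 152 ✓
(5): -131 ≤ -36 ✓

feasible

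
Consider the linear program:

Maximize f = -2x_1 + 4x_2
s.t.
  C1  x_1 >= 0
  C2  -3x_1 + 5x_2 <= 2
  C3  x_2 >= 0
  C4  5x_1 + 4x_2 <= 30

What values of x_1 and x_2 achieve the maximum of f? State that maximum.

Extreme points and f = -2x_1 + 4x_2:
  (0, 2/5) → f = 8/5
  (0, 0) → f = 0
  (142/37, 100/37) → f = 116/37
  (6, 0) → f = -12

The optimum lies where -3x_1 + 5x_2 = 2 and 5x_1 + 4x_2 = 30.
Solving simultaneously gives x_1 = 142/37, x_2 = 100/37.

x_1 = 142/37, x_2 = 100/37, maximum f = 116/37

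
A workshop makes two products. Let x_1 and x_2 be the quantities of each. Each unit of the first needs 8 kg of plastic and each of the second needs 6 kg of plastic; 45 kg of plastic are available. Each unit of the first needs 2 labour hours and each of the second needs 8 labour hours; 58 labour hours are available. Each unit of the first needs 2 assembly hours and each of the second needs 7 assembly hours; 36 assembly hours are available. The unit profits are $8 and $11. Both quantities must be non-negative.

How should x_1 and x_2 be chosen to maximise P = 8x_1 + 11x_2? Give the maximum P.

x_1 = 9/4, x_2 = 9/2, maximum P = 135/2

Corner points and P = 8x_1 + 11x_2:
  (0, 0) → P = 0
  (0, 36/7) → P = 396/7
  (45/8, 0) → P = 45
  (9/4, 9/2) → P = 135/2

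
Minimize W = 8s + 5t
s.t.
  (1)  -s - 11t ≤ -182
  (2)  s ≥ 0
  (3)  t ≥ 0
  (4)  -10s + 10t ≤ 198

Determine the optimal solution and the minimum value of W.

Feasible corners and W = 8s + 5t:
  (0, 182/11) → W = 910/11
  (182, 0) → W = 1456
  (0, 99/5) → W = 99
The feasible region is unbounded (it extends along (1, 1), (1, 0)), but W strictly increases along every unbounded feasible direction, so there is no improving ray and the minimum is attained at a vertex.

The optimum lies where -s - 11t = -182 and s = 0.
Solving simultaneously gives s = 0, t = 182/11.

s = 0, t = 182/11, minimum W = 910/11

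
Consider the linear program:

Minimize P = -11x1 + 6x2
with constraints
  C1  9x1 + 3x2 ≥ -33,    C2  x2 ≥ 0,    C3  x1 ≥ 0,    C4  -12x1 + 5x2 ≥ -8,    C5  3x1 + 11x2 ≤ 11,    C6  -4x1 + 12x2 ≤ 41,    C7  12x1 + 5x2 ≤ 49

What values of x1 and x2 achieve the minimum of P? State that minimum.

Corner points and P = -11x1 + 6x2:
  (0, 0) → P = 0
  (2/3, 0) → P = -22/3
  (0, 1) → P = 6
  (143/147, 36/49) → P = -925/147

x1 = 2/3, x2 = 0, minimum P = -22/3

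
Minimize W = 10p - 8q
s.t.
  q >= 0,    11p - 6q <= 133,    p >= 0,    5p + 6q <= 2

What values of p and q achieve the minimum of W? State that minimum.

p = 0, q = 1/3, minimum W = -8/3

Vertices and W = 10p - 8q:
  (0, 0) → W = 0
  (2/5, 0) → W = 4
  (0, 1/3) → W = -8/3

The binding constraints are p = 0 and 5p + 6q = 2.
Solving simultaneously gives p = 0, q = 1/3.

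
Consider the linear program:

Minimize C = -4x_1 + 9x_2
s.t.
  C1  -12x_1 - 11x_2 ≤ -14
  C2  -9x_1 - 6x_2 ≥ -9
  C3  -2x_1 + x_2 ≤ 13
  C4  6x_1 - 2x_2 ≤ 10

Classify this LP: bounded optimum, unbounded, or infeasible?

Extreme points and C = -4x_1 + 9x_2:
  (5/9, 2/3) → C = 34/9
  (-129/34, 92/17) → C = 1086/17
  (-23/7, 45/7) → C = 71
The feasible region has finitely many vertices and no improving ray; the minimum is 34/9 at (5/9, 2/3).

bounded optimum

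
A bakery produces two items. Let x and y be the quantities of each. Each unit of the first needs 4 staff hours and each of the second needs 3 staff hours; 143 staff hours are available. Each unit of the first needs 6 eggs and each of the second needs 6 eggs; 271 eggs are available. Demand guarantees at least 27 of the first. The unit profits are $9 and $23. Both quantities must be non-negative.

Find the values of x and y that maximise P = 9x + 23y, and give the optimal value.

Feasible corners and P = 9x + 23y:
  (143/4, 0) → P = 1287/4
  (27, 0) → P = 243
  (27, 35/3) → P = 1534/3

At the optimal vertex, 4x + 3y = 143 and x = 27.
Solving simultaneously gives x = 27, y = 35/3.

x = 27, y = 35/3, maximum P = 1534/3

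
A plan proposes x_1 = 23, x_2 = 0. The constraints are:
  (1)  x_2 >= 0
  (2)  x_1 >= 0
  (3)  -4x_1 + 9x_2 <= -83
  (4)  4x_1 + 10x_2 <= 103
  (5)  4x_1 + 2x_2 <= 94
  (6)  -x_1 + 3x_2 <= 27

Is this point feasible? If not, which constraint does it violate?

feasible

(1): 0 ≥ 0 ✓
(2): 23 ≥ 0 ✓
(3): -92 ≤ -83 ✓
(4): 92 ≤ 103 ✓
(5): 92 ≤ 94 ✓
(6): -23 ≤ 27 ✓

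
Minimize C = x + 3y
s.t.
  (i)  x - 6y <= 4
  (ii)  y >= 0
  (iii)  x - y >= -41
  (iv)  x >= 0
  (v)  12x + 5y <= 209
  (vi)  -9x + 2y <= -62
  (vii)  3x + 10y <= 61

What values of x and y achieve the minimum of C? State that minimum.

Corner points and C = x + 3y:
  (7, 1/2) → C = 17/2
  (29/2, 7/4) → C = 79/4
  (371/48, 121/32) → C = 1831/96

At the optimal vertex, x - 6y = 4 and -9x + 2y = -62.
Solving simultaneously gives x = 7, y = 1/2.

x = 7, y = 1/2, minimum C = 17/2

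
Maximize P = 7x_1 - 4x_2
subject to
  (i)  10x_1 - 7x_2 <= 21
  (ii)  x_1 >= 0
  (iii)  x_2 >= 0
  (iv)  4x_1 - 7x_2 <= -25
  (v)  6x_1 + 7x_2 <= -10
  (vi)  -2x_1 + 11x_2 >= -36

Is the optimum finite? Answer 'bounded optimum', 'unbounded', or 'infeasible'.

infeasible

The boundaries 10x_1 - 7x_2 = 21 and 4x_1 - 7x_2 = -25 meet at (23/3, 167/21), but that point violates 6x_1 + 7x_2 ≤ -10. Every candidate vertex is excluded by some other constraint, so the feasible region is empty.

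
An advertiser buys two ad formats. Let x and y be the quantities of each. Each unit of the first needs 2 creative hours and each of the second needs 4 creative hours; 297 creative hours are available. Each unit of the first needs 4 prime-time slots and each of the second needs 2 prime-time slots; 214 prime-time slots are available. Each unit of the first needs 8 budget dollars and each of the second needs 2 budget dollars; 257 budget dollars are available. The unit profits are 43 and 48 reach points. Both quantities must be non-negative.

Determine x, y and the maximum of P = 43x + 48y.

Extreme points and P = 43x + 48y:
  (0, 0) → P = 0
  (0, 297/4) → P = 3564
  (257/8, 0) → P = 11051/8
  (31/2, 133/2) → P = 7717/2

The binding constraints are 2x + 4y = 297 and 8x + 2y = 257.
Solving simultaneously gives x = 31/2, y = 133/2.

x = 31/2, y = 133/2, maximum P = 7717/2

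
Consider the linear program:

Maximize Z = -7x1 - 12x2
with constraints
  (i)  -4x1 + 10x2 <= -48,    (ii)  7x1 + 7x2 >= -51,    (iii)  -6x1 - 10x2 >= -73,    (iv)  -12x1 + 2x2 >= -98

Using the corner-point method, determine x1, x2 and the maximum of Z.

x1 = 292/49, x2 = -649/49, maximum Z = 5744/49

Corner points and Z = -7x1 - 12x2:
  (-87/49, -270/49) → Z = 3849/49
  (221/28, -23/14) → Z = -995/28
  (292/49, -649/49) → Z = 5744/49

The optimum lies where 7x1 + 7x2 = -51 and -12x1 + 2x2 = -98.
Solving simultaneously gives x1 = 292/49, x2 = -649/49.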